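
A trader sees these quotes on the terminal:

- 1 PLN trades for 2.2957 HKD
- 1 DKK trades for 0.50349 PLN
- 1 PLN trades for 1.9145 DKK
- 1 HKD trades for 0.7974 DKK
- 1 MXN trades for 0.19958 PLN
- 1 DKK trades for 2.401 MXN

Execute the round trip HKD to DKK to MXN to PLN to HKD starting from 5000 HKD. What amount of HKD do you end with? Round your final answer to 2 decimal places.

5000 HKD × 0.7974 = 3987 DKK
3987 DKK × 2.401 = 9572.787 MXN
9572.787 MXN × 0.19958 = 1910.53682946 PLN
1910.53682946 PLN × 2.2957 = 4386.019399391322 HKD

4386.02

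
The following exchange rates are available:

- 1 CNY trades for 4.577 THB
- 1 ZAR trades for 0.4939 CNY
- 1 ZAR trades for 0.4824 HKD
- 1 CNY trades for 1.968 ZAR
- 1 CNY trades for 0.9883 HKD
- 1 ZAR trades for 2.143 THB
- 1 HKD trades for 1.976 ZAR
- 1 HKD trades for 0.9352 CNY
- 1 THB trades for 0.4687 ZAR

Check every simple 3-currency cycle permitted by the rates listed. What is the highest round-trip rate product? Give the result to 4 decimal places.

CNY→THB→ZAR→CNY: 4.577 × 0.4687 × 0.4939 = 1.05953
CNY→HKD→ZAR→CNY: 0.9883 × 1.976 × 0.4939 = 0.96453
CNY→ZAR→HKD→CNY: 1.968 × 0.4824 × 0.9352 = 0.88784
Maximum is CNY→THB→ZAR→CNY at 1.0595; arbitrage exists.

1.0595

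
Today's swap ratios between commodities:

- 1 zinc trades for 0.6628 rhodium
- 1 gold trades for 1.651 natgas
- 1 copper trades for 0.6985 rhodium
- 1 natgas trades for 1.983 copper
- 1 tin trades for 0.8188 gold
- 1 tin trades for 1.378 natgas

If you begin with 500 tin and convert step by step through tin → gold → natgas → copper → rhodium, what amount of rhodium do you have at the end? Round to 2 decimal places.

500 tin × 0.8188 = 409.4 gold
409.4 gold × 1.651 = 675.9194 natgas
675.9194 natgas × 1.983 = 1340.3481702 copper
1340.3481702 copper × 0.6985 = 936.2331968847 rhodium

936.23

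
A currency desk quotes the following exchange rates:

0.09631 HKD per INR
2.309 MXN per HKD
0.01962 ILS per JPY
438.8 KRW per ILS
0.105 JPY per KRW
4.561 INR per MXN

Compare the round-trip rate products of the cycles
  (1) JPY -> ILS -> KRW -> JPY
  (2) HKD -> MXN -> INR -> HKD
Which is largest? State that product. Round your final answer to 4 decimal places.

(1) 0.01962 × 438.8 × 0.105 = 0.90397
(2) 2.309 × 4.561 × 0.09631 = 1.01427
Highest is cycle (2) at 1.0143 (>1, arbitrage).

1.0143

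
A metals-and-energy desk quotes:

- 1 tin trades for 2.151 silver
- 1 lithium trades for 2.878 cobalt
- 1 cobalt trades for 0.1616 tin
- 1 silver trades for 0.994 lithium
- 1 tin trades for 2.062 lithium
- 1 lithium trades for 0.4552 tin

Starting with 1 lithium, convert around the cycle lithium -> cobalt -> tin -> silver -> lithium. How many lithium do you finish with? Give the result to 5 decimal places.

0.99440

1 lithium × 2.878 = 2.878 cobalt
2.878 cobalt × 0.1616 = 0.4650848 tin
0.4650848 tin × 2.151 = 1.0003974048 silver
1.0003974048 silver × 0.994 = 0.9943950203712 lithium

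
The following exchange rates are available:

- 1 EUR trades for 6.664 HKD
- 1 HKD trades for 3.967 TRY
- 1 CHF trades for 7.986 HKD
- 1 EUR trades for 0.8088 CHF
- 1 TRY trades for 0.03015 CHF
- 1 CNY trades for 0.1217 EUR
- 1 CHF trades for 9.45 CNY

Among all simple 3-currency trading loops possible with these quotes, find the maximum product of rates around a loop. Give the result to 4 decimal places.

0.9552

CHF→HKD→TRY→CHF: 7.986 × 3.967 × 0.03015 = 0.95517
CHF→CNY→EUR→CHF: 9.45 × 0.1217 × 0.8088 = 0.93017
Maximum is CHF→HKD→TRY→CHF at 0.9552; no arbitrage — every cycle loses value.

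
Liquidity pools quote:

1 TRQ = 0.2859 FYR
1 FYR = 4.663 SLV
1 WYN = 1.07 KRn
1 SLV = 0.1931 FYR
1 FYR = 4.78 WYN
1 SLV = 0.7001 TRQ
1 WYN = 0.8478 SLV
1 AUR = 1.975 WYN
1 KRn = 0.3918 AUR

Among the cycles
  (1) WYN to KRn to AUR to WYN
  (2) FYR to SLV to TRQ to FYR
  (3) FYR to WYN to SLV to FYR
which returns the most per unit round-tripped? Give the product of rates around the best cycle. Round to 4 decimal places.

(1) 1.07 × 0.3918 × 1.975 = 0.82797
(2) 4.663 × 0.7001 × 0.2859 = 0.93334
(3) 4.78 × 0.8478 × 0.1931 = 0.78253
Highest is cycle (2) at 0.9333 (≤1, no arbitrage).

0.9333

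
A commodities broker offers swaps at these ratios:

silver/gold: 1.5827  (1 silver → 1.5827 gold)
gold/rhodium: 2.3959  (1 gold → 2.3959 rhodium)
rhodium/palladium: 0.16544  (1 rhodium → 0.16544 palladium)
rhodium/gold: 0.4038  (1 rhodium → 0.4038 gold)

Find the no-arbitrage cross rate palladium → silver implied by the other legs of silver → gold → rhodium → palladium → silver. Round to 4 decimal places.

Known legs of the cycle: 1.5827 × 2.3959 × 0.16544 = 0.6273469794592
For no arbitrage the full-cycle product must be 1, so the missing rate is 1 / 0.6273469794592 ≈ 1.594014.

1.5940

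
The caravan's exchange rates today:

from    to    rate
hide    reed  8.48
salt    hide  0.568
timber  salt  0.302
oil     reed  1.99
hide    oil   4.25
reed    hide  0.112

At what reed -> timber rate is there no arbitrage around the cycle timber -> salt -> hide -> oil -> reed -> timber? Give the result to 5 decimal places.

0.68929

Known legs of the cycle: 0.302 × 0.568 × 4.25 × 1.99 = 1.45076572
For no arbitrage the full-cycle product must be 1, so the missing rate is 1 / 1.45076572 ≈ 0.6892912.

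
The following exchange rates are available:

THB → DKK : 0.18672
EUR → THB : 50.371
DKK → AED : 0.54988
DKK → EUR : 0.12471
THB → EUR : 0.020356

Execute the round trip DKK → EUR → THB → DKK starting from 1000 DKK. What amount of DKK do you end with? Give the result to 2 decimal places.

1172.93

1000 DKK × 0.12471 = 124.71 EUR
124.71 EUR × 50.371 = 6281.76741 THB
6281.76741 THB × 0.18672 = 1172.9316107952 DKK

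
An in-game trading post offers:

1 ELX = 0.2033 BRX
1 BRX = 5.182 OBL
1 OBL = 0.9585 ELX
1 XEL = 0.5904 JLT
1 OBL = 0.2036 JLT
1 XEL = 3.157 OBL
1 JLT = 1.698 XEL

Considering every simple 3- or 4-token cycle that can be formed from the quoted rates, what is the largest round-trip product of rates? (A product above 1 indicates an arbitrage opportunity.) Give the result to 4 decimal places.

XEL→OBL→JLT→XEL: 3.157 × 0.2036 × 1.698 = 1.09142
ELX→BRX→OBL→ELX: 0.2033 × 5.182 × 0.9585 = 1.00978
Maximum is XEL→OBL→JLT→XEL at 1.0914; arbitrage exists.

1.0914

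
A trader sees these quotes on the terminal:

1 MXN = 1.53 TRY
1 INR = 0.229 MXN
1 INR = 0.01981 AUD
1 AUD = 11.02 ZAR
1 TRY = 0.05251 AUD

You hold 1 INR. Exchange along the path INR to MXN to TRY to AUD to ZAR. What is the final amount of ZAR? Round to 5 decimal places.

0.20275

1 INR × 0.229 = 0.229 MXN
0.229 MXN × 1.53 = 0.35037 TRY
0.35037 TRY × 0.05251 = 0.0183979287 AUD
0.0183979287 AUD × 11.02 = 0.202745174274 ZAR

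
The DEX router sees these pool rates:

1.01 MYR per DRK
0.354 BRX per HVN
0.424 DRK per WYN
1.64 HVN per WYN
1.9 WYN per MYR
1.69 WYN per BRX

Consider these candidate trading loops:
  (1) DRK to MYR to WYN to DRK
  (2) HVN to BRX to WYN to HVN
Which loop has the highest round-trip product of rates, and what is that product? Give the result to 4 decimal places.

0.9811

(1) 1.01 × 1.9 × 0.424 = 0.81366
(2) 0.354 × 1.69 × 1.64 = 0.98115
Highest is cycle (2) at 0.9811 (≤1, no arbitrage).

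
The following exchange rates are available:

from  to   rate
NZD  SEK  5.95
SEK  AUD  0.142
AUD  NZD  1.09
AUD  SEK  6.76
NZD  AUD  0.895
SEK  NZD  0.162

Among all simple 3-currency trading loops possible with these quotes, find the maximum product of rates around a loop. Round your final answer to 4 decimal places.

0.9801

AUD→SEK→NZD→AUD: 6.76 × 0.162 × 0.895 = 0.98013
AUD→NZD→SEK→AUD: 1.09 × 5.95 × 0.142 = 0.92094
Maximum is AUD→SEK→NZD→AUD at 0.9801; no arbitrage — every cycle loses value.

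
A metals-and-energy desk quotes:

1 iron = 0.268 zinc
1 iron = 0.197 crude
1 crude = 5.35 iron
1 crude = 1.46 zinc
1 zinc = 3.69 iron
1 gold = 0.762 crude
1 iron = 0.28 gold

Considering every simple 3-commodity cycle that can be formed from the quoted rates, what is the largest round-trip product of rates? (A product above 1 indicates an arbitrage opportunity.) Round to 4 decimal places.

1.1415

iron→gold→crude→iron: 0.28 × 0.762 × 5.35 = 1.14148
iron→crude→zinc→iron: 0.197 × 1.46 × 3.69 = 1.06132
Maximum is iron→gold→crude→iron at 1.1415; arbitrage exists.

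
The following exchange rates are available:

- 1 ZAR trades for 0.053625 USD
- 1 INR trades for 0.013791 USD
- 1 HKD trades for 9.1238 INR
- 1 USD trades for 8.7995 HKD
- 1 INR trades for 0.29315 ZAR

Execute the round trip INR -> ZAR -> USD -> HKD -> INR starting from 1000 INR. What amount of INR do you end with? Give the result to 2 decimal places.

1000 INR × 0.29315 = 293.15 ZAR
293.15 ZAR × 0.053625 = 15.72016875 USD
15.72016875 USD × 8.7995 = 138.329624915625 HKD
138.329624915625 HKD × 9.1238 = 1262.091831805179375 INR

1262.09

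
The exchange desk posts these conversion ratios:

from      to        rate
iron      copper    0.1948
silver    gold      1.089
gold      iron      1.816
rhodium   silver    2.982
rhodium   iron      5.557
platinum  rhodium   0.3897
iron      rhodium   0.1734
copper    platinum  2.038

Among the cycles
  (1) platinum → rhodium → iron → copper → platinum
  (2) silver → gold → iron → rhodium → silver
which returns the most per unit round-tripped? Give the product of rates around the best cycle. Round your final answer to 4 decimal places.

1.0226

(1) 0.3897 × 5.557 × 0.1948 × 2.038 = 0.85973
(2) 1.089 × 1.816 × 0.1734 × 2.982 = 1.02259
Highest is cycle (2) at 1.0226 (>1, arbitrage).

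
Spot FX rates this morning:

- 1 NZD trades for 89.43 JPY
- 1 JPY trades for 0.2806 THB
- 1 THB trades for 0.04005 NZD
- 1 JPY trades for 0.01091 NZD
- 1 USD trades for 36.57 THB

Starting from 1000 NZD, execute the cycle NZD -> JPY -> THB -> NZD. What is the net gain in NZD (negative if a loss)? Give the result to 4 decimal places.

5.0170

1000 NZD × 89.43 = 89430 JPY
89430 JPY × 0.2806 = 25094.058 THB
25094.058 THB × 0.04005 = 1005.0170229 NZD
Net change: 1005.0170229 − 1000 = 5.0170229 NZD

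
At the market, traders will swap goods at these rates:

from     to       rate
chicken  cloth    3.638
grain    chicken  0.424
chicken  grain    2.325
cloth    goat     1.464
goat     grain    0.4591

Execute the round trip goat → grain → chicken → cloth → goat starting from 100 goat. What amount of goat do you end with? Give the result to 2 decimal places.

103.68

100 goat × 0.4591 = 45.91 grain
45.91 grain × 0.424 = 19.46584 chicken
19.46584 chicken × 3.638 = 70.81672592 cloth
70.81672592 cloth × 1.464 = 103.67568674688 goat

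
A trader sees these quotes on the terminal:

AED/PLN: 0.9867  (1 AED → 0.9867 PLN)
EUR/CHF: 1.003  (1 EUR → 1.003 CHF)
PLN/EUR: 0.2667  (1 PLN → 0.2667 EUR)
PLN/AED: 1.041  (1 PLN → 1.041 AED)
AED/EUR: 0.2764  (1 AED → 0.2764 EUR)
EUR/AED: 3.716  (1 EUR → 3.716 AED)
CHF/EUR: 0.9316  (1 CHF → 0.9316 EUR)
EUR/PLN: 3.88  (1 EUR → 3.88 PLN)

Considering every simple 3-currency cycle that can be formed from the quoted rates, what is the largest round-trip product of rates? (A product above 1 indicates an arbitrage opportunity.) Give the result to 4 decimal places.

1.1164

EUR→PLN→AED→EUR: 3.88 × 1.041 × 0.2764 = 1.11640
EUR→AED→PLN→EUR: 3.716 × 0.9867 × 0.2667 = 0.97788
Maximum is EUR→PLN→AED→EUR at 1.1164; arbitrage exists.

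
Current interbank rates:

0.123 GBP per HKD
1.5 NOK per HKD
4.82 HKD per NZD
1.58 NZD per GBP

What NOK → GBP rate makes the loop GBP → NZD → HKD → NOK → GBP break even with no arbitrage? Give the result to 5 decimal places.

Known legs of the cycle: 1.58 × 4.82 × 1.5 = 11.4234
For no arbitrage the full-cycle product must be 1, so the missing rate is 1 / 11.4234 ≈ 0.0875396.

0.08754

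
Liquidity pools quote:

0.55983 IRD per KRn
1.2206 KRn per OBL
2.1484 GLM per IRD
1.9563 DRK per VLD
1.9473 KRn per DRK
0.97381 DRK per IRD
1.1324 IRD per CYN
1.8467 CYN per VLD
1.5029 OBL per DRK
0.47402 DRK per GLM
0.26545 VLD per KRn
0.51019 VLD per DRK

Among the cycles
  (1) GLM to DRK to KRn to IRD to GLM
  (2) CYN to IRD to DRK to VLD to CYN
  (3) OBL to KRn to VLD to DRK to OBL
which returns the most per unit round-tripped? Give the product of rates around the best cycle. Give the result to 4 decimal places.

(1) 0.47402 × 1.9473 × 0.55983 × 2.1484 = 1.11020
(2) 1.1324 × 0.97381 × 0.51019 × 1.8467 = 1.03897
(3) 1.2206 × 0.26545 × 1.9563 × 1.5029 = 0.95262
Highest is cycle (1) at 1.1102 (>1, arbitrage).

1.1102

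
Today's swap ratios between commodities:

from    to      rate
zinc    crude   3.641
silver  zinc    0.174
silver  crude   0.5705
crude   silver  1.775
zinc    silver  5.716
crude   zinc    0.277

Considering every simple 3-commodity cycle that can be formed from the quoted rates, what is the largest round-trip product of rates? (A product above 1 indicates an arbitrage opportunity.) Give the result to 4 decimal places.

silver→zinc→crude→silver: 0.174 × 3.641 × 1.775 = 1.12452
silver→crude→zinc→silver: 0.5705 × 0.277 × 5.716 = 0.90329
Maximum is silver→zinc→crude→silver at 1.1245; arbitrage exists.

1.1245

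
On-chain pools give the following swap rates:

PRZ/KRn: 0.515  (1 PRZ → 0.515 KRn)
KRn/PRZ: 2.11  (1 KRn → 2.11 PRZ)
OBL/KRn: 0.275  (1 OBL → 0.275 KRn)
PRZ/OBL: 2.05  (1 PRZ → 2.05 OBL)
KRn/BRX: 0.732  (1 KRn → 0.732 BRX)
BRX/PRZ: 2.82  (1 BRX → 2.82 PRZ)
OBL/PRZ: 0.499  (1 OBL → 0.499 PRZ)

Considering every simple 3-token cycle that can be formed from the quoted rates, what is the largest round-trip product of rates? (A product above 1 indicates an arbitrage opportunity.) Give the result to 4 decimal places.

1.1895

KRn→PRZ→OBL→KRn: 2.11 × 2.05 × 0.275 = 1.18951
KRn→BRX→PRZ→KRn: 0.732 × 2.82 × 0.515 = 1.06308
Maximum is KRn→PRZ→OBL→KRn at 1.1895; arbitrage exists.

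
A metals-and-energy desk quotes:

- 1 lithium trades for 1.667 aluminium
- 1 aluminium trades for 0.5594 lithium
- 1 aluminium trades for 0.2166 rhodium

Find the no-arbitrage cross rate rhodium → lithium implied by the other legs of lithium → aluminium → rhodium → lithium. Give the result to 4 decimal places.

2.7695

Known legs of the cycle: 1.667 × 0.2166 = 0.3610722
For no arbitrage the full-cycle product must be 1, so the missing rate is 1 / 0.3610722 ≈ 2.769529.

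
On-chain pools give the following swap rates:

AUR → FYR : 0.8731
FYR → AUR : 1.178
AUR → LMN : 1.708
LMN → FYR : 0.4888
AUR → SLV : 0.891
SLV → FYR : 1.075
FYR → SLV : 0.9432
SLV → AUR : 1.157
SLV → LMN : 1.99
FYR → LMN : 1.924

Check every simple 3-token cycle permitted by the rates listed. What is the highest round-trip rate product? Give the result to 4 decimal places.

1.1283

SLV→FYR→AUR→SLV: 1.075 × 1.178 × 0.891 = 1.12832
AUR→LMN→FYR→AUR: 1.708 × 0.4888 × 1.178 = 0.98348
SLV→AUR→FYR→SLV: 1.157 × 0.8731 × 0.9432 = 0.95280
SLV→LMN→FYR→SLV: 1.99 × 0.4888 × 0.9432 = 0.91746
Maximum is SLV→FYR→AUR→SLV at 1.1283; arbitrage exists.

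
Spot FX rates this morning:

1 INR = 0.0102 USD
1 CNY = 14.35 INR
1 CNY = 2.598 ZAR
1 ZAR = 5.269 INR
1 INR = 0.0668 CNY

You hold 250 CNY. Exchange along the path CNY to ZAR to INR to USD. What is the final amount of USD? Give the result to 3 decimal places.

250 CNY × 2.598 = 649.5 ZAR
649.5 ZAR × 5.269 = 3422.2155 INR
3422.2155 INR × 0.0102 = 34.9065981 USD

34.907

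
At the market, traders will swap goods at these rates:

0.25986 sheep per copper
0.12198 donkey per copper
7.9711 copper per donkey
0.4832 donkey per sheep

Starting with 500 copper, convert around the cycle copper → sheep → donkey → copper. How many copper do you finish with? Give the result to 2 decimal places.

500 copper × 0.25986 = 129.93 sheep
129.93 sheep × 0.4832 = 62.782176 donkey
62.782176 donkey × 7.9711 = 500.4430031136 copper

500.44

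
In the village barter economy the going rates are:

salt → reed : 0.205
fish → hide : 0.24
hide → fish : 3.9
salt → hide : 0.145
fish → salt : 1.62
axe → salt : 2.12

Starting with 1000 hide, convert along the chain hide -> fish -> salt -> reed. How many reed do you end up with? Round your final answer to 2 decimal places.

1295.19

1000 hide × 3.9 = 3900 fish
3900 fish × 1.62 = 6318 salt
6318 salt × 0.205 = 1295.19 reed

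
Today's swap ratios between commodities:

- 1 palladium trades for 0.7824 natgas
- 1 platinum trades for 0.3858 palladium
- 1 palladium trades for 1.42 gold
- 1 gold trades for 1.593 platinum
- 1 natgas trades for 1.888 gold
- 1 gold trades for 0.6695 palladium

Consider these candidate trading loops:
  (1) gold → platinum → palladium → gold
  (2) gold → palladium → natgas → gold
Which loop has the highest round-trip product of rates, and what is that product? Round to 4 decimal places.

(1) 1.593 × 0.3858 × 1.42 = 0.87270
(2) 0.6695 × 0.7824 × 1.888 = 0.98897
Highest is cycle (2) at 0.9890 (≤1, no arbitrage).

0.9890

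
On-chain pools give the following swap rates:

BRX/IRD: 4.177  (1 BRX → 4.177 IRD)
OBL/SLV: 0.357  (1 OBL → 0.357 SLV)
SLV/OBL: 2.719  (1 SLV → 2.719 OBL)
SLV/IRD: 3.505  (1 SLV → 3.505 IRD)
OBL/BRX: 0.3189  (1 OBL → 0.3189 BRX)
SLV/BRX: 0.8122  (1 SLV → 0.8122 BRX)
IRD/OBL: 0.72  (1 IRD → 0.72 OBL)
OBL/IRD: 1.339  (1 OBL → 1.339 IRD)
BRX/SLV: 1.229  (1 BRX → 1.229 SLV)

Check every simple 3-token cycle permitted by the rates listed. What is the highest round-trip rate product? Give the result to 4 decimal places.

OBL→BRX→SLV→OBL: 0.3189 × 1.229 × 2.719 = 1.06565
IRD→OBL→BRX→IRD: 0.72 × 0.3189 × 4.177 = 0.95907
IRD→OBL→SLV→IRD: 0.72 × 0.357 × 3.505 = 0.90093
Maximum is OBL→BRX→SLV→OBL at 1.0657; arbitrage exists.

1.0657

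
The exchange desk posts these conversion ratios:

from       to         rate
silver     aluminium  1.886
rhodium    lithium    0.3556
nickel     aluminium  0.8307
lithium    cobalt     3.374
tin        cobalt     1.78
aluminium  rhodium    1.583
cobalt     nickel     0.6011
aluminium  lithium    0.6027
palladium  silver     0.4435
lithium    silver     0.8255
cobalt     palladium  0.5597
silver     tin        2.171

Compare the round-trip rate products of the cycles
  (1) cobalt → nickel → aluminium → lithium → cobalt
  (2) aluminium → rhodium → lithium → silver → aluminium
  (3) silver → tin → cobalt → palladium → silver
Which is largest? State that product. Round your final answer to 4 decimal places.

(1) 0.6011 × 0.8307 × 0.6027 × 3.374 = 1.01540
(2) 1.583 × 0.3556 × 0.8255 × 1.886 = 0.87640
(3) 2.171 × 1.78 × 0.5597 × 0.4435 = 0.95924
Highest is cycle (1) at 1.0154 (>1, arbitrage).

1.0154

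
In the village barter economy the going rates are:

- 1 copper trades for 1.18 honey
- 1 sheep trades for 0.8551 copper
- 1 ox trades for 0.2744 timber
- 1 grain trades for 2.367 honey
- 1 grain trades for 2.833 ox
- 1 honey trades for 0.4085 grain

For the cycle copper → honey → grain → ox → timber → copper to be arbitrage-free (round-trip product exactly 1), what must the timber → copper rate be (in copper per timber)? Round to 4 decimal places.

2.6687

Known legs of the cycle: 1.18 × 0.4085 × 2.833 × 0.2744 = 0.374718167656
For no arbitrage the full-cycle product must be 1, so the missing rate is 1 / 0.374718167656 ≈ 2.668672.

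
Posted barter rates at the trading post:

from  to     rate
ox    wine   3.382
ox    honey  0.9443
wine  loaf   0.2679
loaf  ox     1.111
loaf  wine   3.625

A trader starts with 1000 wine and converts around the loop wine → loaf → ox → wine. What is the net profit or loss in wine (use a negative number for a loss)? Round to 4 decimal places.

1000 wine × 0.2679 = 267.9 loaf
267.9 loaf × 1.111 = 297.6369 ox
297.6369 ox × 3.382 = 1006.6079958 wine
Net change: 1006.6079958 − 1000 = 6.6079958 wine

6.6080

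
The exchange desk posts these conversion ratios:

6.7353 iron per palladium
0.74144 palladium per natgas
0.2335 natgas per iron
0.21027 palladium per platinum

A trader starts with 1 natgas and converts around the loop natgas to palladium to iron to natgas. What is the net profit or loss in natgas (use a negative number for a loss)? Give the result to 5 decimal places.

0.16606

1 natgas × 0.74144 = 0.74144 palladium
0.74144 palladium × 6.7353 = 4.993820832 iron
4.993820832 iron × 0.2335 = 1.166057164272 natgas
Net change: 1.166057164272 − 1 = 0.166057164272 natgas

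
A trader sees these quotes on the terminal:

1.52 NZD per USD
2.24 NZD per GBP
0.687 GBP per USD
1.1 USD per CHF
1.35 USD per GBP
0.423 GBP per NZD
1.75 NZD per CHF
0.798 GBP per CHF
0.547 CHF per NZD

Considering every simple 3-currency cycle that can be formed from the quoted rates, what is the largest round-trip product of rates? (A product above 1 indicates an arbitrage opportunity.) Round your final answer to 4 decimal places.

CHF→GBP→NZD→CHF: 0.798 × 2.24 × 0.547 = 0.97777
CHF→USD→NZD→CHF: 1.1 × 1.52 × 0.547 = 0.91458
NZD→GBP→USD→NZD: 0.423 × 1.35 × 1.52 = 0.86800
Maximum is CHF→GBP→NZD→CHF at 0.9778; no arbitrage — every cycle loses value.

0.9778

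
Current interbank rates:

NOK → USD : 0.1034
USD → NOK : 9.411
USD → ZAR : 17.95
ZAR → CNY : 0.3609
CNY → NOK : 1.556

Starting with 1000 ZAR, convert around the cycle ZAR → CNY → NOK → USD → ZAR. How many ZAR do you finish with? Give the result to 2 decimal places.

1000 ZAR × 0.3609 = 360.9 CNY
360.9 CNY × 1.556 = 561.5604 NOK
561.5604 NOK × 0.1034 = 58.06534536 USD
58.06534536 USD × 17.95 = 1042.272949212 ZAR

1042.27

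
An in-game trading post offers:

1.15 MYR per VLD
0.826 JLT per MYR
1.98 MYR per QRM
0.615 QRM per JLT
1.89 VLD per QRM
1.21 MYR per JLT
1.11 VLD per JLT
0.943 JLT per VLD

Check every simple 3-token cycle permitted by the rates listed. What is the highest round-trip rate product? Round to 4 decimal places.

VLD→JLT→QRM→VLD: 0.943 × 0.615 × 1.89 = 1.09610
VLD→MYR→JLT→VLD: 1.15 × 0.826 × 1.11 = 1.05439
JLT→QRM→MYR→JLT: 0.615 × 1.98 × 0.826 = 1.00582
Maximum is VLD→JLT→QRM→VLD at 1.0961; arbitrage exists.

1.0961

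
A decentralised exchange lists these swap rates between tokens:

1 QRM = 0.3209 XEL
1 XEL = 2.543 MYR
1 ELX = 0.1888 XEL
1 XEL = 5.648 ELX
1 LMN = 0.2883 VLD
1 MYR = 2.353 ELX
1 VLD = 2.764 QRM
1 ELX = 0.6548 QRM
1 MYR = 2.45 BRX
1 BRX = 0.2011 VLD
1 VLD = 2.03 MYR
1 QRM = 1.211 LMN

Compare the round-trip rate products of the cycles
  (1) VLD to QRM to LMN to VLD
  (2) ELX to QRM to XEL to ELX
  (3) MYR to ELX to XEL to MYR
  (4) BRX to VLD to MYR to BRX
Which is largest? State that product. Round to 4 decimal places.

(1) 2.764 × 1.211 × 0.2883 = 0.96500
(2) 0.6548 × 0.3209 × 5.648 = 1.18679
(3) 2.353 × 0.1888 × 2.543 = 1.12972
(4) 0.2011 × 2.03 × 2.45 = 1.00017
Highest is cycle (2) at 1.1868 (>1, arbitrage).

1.1868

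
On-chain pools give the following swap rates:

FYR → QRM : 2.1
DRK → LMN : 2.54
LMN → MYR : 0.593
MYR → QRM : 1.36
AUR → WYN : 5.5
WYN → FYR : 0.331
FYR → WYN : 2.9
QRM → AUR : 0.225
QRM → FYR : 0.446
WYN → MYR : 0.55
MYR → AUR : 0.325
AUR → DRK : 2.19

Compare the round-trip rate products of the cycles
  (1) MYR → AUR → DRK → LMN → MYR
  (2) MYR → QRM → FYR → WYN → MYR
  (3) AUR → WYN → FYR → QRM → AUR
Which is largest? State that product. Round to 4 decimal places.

(1) 0.325 × 2.19 × 2.54 × 0.593 = 1.07205
(2) 1.36 × 0.446 × 2.9 × 0.55 = 0.96746
(3) 5.5 × 0.331 × 2.1 × 0.225 = 0.86019
Highest is cycle (1) at 1.0721 (>1, arbitrage).

1.0721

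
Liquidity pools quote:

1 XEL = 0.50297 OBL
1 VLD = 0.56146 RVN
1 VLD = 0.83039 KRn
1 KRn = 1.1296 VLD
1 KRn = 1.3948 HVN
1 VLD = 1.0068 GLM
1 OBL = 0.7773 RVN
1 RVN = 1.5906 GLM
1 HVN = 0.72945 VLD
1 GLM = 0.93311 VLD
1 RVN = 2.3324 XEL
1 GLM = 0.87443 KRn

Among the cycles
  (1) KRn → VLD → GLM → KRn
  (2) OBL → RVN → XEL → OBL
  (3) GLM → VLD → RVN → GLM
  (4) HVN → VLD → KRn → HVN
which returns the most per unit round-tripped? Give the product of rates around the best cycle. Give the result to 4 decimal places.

(1) 1.1296 × 1.0068 × 0.87443 = 0.99447
(2) 0.7773 × 2.3324 × 0.50297 = 0.91187
(3) 0.93311 × 0.56146 × 1.5906 = 0.83332
(4) 0.72945 × 0.83039 × 1.3948 = 0.84487
Highest is cycle (1) at 0.9945 (≤1, no arbitrage).

0.9945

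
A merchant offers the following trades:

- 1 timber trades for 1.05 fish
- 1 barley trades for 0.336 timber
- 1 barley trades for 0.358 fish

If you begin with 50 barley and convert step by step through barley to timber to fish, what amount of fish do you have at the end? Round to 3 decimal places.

50 barley × 0.336 = 16.8 timber
16.8 timber × 1.05 = 17.64 fish

17.640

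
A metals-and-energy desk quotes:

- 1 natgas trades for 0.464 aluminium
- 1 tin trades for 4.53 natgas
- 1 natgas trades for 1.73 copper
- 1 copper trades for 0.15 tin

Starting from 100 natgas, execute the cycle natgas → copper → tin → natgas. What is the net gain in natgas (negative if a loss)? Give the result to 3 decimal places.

100 natgas × 1.73 = 173 copper
173 copper × 0.15 = 25.95 tin
25.95 tin × 4.53 = 117.5535 natgas
Net change: 117.5535 − 100 = 17.5535 natgas

17.554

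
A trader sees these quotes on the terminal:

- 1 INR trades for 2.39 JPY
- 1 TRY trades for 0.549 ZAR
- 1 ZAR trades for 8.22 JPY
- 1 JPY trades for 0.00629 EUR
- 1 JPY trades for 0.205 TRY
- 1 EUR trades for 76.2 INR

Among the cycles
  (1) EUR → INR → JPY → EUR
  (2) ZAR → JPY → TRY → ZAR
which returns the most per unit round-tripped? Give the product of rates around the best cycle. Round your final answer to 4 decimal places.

1.1455

(1) 76.2 × 2.39 × 0.00629 = 1.14552
(2) 8.22 × 0.205 × 0.549 = 0.92512
Highest is cycle (1) at 1.1455 (>1, arbitrage).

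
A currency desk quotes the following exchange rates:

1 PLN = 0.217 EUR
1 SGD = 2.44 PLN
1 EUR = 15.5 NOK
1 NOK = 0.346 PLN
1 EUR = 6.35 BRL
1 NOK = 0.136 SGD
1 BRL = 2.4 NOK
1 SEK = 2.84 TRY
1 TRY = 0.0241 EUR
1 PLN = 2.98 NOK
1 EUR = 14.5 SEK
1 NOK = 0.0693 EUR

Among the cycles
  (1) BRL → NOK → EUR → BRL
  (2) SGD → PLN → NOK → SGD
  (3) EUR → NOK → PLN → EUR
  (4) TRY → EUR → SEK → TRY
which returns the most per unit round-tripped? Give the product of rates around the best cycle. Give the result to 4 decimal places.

1.1638

(1) 2.4 × 0.0693 × 6.35 = 1.05613
(2) 2.44 × 2.98 × 0.136 = 0.98888
(3) 15.5 × 0.346 × 0.217 = 1.16377
(4) 0.0241 × 14.5 × 2.84 = 0.99244
Highest is cycle (3) at 1.1638 (>1, arbitrage).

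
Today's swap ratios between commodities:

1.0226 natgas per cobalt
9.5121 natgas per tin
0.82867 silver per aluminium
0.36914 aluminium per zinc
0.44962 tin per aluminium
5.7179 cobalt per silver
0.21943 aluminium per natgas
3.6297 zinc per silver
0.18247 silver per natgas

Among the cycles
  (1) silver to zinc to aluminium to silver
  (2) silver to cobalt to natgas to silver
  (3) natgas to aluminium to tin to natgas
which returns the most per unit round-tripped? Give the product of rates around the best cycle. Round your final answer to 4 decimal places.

1.1103

(1) 3.6297 × 0.36914 × 0.82867 = 1.11031
(2) 5.7179 × 1.0226 × 0.18247 = 1.06692
(3) 0.21943 × 0.44962 × 9.5121 = 0.93846
Highest is cycle (1) at 1.1103 (>1, arbitrage).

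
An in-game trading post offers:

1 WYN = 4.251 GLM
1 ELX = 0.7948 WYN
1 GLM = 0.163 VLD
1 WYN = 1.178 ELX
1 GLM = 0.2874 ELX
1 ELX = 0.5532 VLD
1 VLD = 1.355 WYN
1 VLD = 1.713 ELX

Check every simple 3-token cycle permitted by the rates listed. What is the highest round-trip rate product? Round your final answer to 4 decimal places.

GLM→ELX→WYN→GLM: 0.2874 × 0.7948 × 4.251 = 0.97104
GLM→VLD→WYN→GLM: 0.163 × 1.355 × 4.251 = 0.93890
ELX→VLD→WYN→ELX: 0.5532 × 1.355 × 1.178 = 0.88301
Maximum is GLM→ELX→WYN→GLM at 0.9710; no arbitrage — every cycle loses value.

0.9710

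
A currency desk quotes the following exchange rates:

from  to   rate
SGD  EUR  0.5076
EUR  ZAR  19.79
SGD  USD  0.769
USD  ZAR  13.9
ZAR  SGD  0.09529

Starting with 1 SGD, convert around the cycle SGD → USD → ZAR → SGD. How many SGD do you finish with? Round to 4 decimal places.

1.0186

1 SGD × 0.769 = 0.769 USD
0.769 USD × 13.9 = 10.6891 ZAR
10.6891 ZAR × 0.09529 = 1.018564339 SGD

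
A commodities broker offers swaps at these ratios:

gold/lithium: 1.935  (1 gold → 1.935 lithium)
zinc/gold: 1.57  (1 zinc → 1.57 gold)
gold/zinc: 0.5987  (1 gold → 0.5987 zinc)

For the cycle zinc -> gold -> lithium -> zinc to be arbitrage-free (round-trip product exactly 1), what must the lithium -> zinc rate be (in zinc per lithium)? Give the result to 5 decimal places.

0.32917

Known legs of the cycle: 1.57 × 1.935 = 3.03795
For no arbitrage the full-cycle product must be 1, so the missing rate is 1 / 3.03795 ≈ 0.3291693.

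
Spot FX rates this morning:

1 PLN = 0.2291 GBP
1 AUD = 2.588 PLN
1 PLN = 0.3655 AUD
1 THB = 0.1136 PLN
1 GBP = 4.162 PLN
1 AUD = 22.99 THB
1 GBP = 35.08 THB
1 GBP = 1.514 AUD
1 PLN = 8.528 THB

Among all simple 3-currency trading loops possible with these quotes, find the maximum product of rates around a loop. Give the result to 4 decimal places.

0.9546

AUD→THB→PLN→AUD: 22.99 × 0.1136 × 0.3655 = 0.95456
THB→PLN→GBP→THB: 0.1136 × 0.2291 × 35.08 = 0.91298
AUD→PLN→GBP→AUD: 2.588 × 0.2291 × 1.514 = 0.89767
Maximum is AUD→THB→PLN→AUD at 0.9546; no arbitrage — every cycle loses value.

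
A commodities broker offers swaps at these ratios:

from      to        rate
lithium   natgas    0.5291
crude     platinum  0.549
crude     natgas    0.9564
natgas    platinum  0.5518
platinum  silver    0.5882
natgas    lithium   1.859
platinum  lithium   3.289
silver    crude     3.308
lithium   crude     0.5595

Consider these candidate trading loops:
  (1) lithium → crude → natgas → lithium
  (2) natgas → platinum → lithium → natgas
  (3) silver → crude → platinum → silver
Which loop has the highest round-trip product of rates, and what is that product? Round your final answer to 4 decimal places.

1.0682

(1) 0.5595 × 0.9564 × 1.859 = 0.99476
(2) 0.5518 × 3.289 × 0.5291 = 0.96025
(3) 3.308 × 0.549 × 0.5882 = 1.06823
Highest is cycle (3) at 1.0682 (>1, arbitrage).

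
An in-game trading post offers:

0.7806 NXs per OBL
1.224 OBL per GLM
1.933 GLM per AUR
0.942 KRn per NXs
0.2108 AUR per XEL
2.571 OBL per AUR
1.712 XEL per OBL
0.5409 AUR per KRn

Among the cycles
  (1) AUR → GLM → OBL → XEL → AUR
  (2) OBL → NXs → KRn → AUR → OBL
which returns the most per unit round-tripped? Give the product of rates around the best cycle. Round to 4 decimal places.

(1) 1.933 × 1.224 × 1.712 × 0.2108 = 0.85386
(2) 0.7806 × 0.942 × 0.5409 × 2.571 = 1.02258
Highest is cycle (2) at 1.0226 (>1, arbitrage).

1.0226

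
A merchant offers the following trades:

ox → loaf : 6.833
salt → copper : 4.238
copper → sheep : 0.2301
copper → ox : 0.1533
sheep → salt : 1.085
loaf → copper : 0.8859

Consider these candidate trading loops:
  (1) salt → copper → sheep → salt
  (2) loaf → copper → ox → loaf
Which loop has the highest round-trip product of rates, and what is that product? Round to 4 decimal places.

(1) 4.238 × 0.2301 × 1.085 = 1.05805
(2) 0.8859 × 0.1533 × 6.833 = 0.92798
Highest is cycle (1) at 1.0581 (>1, arbitrage).

1.0581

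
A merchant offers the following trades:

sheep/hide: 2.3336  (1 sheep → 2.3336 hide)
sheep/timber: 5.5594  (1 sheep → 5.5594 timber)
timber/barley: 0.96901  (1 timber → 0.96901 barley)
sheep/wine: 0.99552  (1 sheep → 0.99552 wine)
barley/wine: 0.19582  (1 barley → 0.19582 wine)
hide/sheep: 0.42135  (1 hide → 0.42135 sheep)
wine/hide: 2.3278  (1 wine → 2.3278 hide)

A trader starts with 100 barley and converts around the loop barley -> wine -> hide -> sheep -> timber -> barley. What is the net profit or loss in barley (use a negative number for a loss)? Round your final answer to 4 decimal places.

100 barley × 0.19582 = 19.582 wine
19.582 wine × 2.3278 = 45.5829796 hide
45.5829796 hide × 0.42135 = 19.20638845446 sheep
19.20638845446 sheep × 5.5594 = 106.775995973724924 timber
106.775995973724924 timber × 0.96901 = 103.46700785849918860524 barley
Net change: 103.46700785849918860524 − 100 = 3.46700785849918860524 barley

3.4670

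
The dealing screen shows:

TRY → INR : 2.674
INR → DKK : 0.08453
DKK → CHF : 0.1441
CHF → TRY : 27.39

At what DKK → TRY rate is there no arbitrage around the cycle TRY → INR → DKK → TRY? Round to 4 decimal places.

Known legs of the cycle: 2.674 × 0.08453 = 0.22603322
For no arbitrage the full-cycle product must be 1, so the missing rate is 1 / 0.22603322 ≈ 4.424128.

4.4241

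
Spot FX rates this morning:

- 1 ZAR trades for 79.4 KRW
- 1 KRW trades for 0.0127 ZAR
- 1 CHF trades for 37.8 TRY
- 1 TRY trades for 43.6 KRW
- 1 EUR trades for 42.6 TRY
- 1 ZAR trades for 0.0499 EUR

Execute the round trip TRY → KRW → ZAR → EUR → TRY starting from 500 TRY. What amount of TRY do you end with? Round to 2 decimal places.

500 TRY × 43.6 = 21800 KRW
21800 KRW × 0.0127 = 276.86 ZAR
276.86 ZAR × 0.0499 = 13.815314 EUR
13.815314 EUR × 42.6 = 588.5323764 TRY

588.53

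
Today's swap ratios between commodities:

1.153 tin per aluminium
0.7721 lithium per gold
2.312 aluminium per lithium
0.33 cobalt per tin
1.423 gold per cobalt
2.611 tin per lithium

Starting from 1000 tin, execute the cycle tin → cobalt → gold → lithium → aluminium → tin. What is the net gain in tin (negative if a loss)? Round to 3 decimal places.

-33.483

1000 tin × 0.33 = 330 cobalt
330 cobalt × 1.423 = 469.59 gold
469.59 gold × 0.7721 = 362.570439 lithium
362.570439 lithium × 2.312 = 838.262854968 aluminium
838.262854968 aluminium × 1.153 = 966.517071778104 tin
Net change: 966.517071778104 − 1000 = -33.482928221896 tin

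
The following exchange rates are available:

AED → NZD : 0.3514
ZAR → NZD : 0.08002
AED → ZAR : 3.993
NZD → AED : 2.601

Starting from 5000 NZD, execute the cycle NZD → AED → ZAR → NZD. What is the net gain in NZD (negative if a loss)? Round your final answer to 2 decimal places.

5000 NZD × 2.601 = 13005 AED
13005 AED × 3.993 = 51928.965 ZAR
51928.965 ZAR × 0.08002 = 4155.3557793 NZD
Net change: 4155.3557793 − 5000 = -844.6442207 NZD

-844.64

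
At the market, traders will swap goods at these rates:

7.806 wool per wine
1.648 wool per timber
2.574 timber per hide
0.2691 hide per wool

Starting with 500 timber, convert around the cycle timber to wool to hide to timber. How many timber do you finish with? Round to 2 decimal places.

500 timber × 1.648 = 824 wool
824 wool × 0.2691 = 221.7384 hide
221.7384 hide × 2.574 = 570.7546416 timber

570.75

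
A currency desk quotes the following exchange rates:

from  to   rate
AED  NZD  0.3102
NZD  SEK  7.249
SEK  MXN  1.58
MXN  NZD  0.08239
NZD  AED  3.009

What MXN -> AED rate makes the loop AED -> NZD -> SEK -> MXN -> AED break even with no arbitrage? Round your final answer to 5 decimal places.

0.28146

Known legs of the cycle: 0.3102 × 7.249 × 1.58 = 3.552850884
For no arbitrage the full-cycle product must be 1, so the missing rate is 1 / 3.552850884 ≈ 0.2814641.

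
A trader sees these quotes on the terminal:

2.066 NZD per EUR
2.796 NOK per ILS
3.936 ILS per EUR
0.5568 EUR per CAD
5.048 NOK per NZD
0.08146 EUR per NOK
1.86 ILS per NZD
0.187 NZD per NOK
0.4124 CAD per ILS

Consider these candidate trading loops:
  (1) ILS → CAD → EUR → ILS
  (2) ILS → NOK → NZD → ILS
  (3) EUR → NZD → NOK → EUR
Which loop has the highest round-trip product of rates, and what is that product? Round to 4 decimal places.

0.9725

(1) 0.4124 × 0.5568 × 3.936 = 0.90380
(2) 2.796 × 0.187 × 1.86 = 0.97250
(3) 2.066 × 5.048 × 0.08146 = 0.84956
Highest is cycle (2) at 0.9725 (≤1, no arbitrage).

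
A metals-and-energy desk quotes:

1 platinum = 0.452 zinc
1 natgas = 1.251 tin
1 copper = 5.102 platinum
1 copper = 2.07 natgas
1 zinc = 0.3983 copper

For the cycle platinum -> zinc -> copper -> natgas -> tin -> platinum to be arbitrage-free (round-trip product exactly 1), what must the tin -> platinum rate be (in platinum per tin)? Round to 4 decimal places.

2.1450

Known legs of the cycle: 0.452 × 0.3983 × 2.07 × 1.251 = 0.466204430412
For no arbitrage the full-cycle product must be 1, so the missing rate is 1 / 0.466204430412 ≈ 2.144982.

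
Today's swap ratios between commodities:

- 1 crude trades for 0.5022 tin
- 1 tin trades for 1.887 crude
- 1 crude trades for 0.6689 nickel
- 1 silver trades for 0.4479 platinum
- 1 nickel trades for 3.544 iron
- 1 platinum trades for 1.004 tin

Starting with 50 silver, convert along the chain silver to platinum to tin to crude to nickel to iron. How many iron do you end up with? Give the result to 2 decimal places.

50 silver × 0.4479 = 22.395 platinum
22.395 platinum × 1.004 = 22.48458 tin
22.48458 tin × 1.887 = 42.42840246 crude
42.42840246 crude × 0.6689 = 28.380358405494 nickel
28.380358405494 nickel × 3.544 = 100.579990189070736 iron

100.58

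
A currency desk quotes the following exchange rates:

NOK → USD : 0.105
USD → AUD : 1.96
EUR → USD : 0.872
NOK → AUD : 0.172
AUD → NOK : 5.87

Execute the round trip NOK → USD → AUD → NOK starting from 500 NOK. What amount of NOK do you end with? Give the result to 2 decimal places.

604.02

500 NOK × 0.105 = 52.5 USD
52.5 USD × 1.96 = 102.9 AUD
102.9 AUD × 5.87 = 604.023 NOK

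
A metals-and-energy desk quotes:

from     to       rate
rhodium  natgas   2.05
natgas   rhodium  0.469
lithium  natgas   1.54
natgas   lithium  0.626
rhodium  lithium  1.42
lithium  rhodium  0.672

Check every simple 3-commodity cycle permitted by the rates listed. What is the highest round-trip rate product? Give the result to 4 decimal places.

1.0256

natgas→rhodium→lithium→natgas: 0.469 × 1.42 × 1.54 = 1.02561
natgas→lithium→rhodium→natgas: 0.626 × 0.672 × 2.05 = 0.86238
Maximum is natgas→rhodium→lithium→natgas at 1.0256; arbitrage exists.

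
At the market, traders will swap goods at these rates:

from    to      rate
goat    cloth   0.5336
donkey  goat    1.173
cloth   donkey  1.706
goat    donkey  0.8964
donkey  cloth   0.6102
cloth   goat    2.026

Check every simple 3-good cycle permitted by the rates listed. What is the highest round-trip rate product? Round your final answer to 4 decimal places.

donkey→cloth→goat→donkey: 0.6102 × 2.026 × 0.8964 = 1.10819
donkey→goat→cloth→donkey: 1.173 × 0.5336 × 1.706 = 1.06781
Maximum is donkey→cloth→goat→donkey at 1.1082; arbitrage exists.

1.1082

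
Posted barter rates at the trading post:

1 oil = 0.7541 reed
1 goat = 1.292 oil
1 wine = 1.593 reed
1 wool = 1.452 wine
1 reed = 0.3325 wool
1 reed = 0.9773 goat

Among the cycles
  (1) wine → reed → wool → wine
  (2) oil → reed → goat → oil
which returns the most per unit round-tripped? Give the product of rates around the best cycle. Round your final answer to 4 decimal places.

0.9522

(1) 1.593 × 0.3325 × 1.452 = 0.76908
(2) 0.7541 × 0.9773 × 1.292 = 0.95218
Highest is cycle (2) at 0.9522 (≤1, no arbitrage).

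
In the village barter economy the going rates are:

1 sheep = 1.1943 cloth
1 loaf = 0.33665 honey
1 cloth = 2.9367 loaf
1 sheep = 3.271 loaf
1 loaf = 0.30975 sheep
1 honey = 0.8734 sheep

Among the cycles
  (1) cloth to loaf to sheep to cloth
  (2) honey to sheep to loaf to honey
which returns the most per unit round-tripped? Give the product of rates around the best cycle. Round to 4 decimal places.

(1) 2.9367 × 0.30975 × 1.1943 = 1.08639
(2) 0.8734 × 3.271 × 0.33665 = 0.96177
Highest is cycle (1) at 1.0864 (>1, arbitrage).

1.0864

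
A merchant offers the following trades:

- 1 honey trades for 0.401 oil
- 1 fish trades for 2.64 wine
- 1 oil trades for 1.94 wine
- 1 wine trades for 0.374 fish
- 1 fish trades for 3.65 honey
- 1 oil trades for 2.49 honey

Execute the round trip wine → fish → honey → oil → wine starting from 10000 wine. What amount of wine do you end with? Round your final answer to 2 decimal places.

10619.66

10000 wine × 0.374 = 3740 fish
3740 fish × 3.65 = 13651 honey
13651 honey × 0.401 = 5474.051 oil
5474.051 oil × 1.94 = 10619.65894 wine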